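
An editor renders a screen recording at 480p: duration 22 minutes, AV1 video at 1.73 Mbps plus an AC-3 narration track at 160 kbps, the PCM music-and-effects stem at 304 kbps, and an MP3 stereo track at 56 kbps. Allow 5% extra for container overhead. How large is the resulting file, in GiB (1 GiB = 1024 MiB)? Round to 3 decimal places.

22 min = 1320 s
Audio total: 160 + 304 + 56 = 520 kbps = 0.520 Mbps.
Total bitrate: 1.73 + 0.520 = 2.250 Mbps.
Stream data: 2.250 Mbps × 1320 s = 2970.0 Mb.
With 5% container overhead: ×1.05.
3,118 Mb = 389,812,500 bytes ÷ 1,073,741,824 = 0.363 GiB.

0.363 GiB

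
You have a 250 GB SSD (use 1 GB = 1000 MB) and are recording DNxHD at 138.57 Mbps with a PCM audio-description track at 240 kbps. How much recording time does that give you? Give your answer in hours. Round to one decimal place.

Audio: 240 kbps = 0.240 Mbps.
Total bitrate: 138.57 + 0.240 = 138.810 Mbps.
Capacity: 250 GB = 2,000,000 Mb.
Recording time: 2,000,000 / 138.810 = 14,408 s ≈ 4.00 hours.

4.0 hours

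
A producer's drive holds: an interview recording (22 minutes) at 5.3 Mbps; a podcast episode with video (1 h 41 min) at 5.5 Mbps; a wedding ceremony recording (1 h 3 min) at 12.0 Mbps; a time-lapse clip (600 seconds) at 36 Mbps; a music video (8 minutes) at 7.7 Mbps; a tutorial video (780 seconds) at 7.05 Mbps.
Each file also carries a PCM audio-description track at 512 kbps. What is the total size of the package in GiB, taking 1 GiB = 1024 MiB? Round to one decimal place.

Audio: 512 kbps = 0.512 Mbps.
interview recording: 5.812 Mbps × 1320 s = 7671.8 Mb
podcast episode with video: 6.012 Mbps × 6060 s = 36432.7 Mb
wedding ceremony recording: 12.512 Mbps × 3780 s = 47295.4 Mb
time-lapse clip: 36.512 Mbps × 600 s = 21907.2 Mb
music video: 8.212 Mbps × 480 s = 3941.8 Mb
tutorial video: 7.562 Mbps × 780 s = 5898.4 Mb
Total: 123147.2 Mb = 15393.4 MB.
= 14.34 GiB.

14.3 GiB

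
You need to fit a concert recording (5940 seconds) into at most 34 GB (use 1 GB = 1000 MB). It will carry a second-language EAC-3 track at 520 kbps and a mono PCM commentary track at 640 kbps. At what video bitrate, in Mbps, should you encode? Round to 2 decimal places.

Budget: 34 GB = 272000.0 Mb.
Total bitrate budget: 272000.0 Mb / 5940 s = 45.791 Mbps.
Audio total: 520 + 640 = 1160 kbps = 1.160 Mbps.
Video: 45.791 − 1.160 = 44.631 Mbps.

44.63 Mbps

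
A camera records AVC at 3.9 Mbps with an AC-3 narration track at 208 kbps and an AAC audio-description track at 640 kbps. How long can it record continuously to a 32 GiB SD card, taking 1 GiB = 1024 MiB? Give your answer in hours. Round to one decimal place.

Audio total: 208 + 640 = 848 kbps = 0.848 Mbps.
Total bitrate: 3.9 + 0.848 = 4.748 Mbps.
Capacity: 32 GiB = 274,878 Mb.
Recording time: 274,878 / 4.748 = 57,893 s ≈ 16.1 hours.

16.1 hours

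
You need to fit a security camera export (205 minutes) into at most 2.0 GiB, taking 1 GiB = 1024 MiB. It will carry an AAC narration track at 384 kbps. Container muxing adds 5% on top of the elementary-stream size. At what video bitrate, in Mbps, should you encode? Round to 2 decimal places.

0.95 Mbps

Budget: 2.0 GiB = 17179.9 Mb.
Stream payload after overhead: 17179.9 / 1.05 = 16361.8 Mb.
205 min = 12300 s
Total bitrate budget: 16361.8 Mb / 12300 s = 1.330 Mbps.
Audio: 384 kbps = 0.384 Mbps.
Video: 1.330 − 0.384 = 0.946 Mbps.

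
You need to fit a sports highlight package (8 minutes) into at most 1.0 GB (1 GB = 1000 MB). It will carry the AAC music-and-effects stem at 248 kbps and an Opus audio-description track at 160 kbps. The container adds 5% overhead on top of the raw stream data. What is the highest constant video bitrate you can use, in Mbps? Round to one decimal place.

15.5 Mbps

Budget: 1.0 GB = 8000.0 Mb.
Stream payload after overhead: 8000.0 / 1.05 = 7619.0 Mb.
8 min = 480 s
Total bitrate budget: 7619.0 Mb / 480 s = 15.873 Mbps.
Audio total: 248 + 160 = 408 kbps = 0.408 Mbps.
Video: 15.873 − 0.408 = 15.465 Mbps.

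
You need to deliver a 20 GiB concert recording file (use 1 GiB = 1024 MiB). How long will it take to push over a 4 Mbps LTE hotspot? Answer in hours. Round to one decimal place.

File: 20 GiB = 171798.7 Mb.
At 4 Mbps: 171798.7 / 4 = 42949.7 s ≈ 11.9 hours.

11.9 hours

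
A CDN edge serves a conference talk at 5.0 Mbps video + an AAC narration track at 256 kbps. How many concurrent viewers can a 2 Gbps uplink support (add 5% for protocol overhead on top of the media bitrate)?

Audio: 256 kbps = 0.256 Mbps.
Per-viewer media rate: 5.256 Mbps.
On the wire with 5% overhead: 5.519 Mbps.
2 Gbps = 2,000 Mbps; 2,000 / 5.519 = 362.40 → 362 viewers.

362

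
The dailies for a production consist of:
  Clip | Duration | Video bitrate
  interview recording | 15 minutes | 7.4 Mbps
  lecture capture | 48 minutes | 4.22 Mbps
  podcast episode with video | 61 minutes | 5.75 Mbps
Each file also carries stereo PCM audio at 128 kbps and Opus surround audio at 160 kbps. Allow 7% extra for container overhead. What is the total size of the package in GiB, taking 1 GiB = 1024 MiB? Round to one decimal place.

Audio total: 128 + 160 = 288 kbps = 0.288 Mbps.
interview recording: 7.688 Mbps × 900 s × 1.07 = 7403.5 Mb
lecture capture: 4.508 Mbps × 2880 s × 1.07 = 13891.9 Mb
podcast episode with video: 6.038 Mbps × 3660 s × 1.07 = 23646.0 Mb
Total: 44941.4 Mb = 5617.7 MB.
= 5.232 GiB.

5.2 GiB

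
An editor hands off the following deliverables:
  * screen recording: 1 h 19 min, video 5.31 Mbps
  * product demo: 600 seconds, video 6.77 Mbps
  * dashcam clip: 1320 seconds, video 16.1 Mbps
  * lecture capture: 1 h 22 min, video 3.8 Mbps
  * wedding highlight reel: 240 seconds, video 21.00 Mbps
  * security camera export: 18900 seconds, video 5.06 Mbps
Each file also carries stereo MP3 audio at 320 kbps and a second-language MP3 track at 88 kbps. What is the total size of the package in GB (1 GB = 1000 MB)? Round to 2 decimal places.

Audio total: 320 + 88 = 408 kbps = 0.408 Mbps.
screen recording: 5.718 Mbps × 4740 s = 27103.3 Mb
product demo: 7.178 Mbps × 600 s = 4306.8 Mb
dashcam clip: 16.508 Mbps × 1320 s = 21790.6 Mb
lecture capture: 4.208 Mbps × 4920 s = 20703.4 Mb
wedding highlight reel: 21.408 Mbps × 240 s = 5137.9 Mb
security camera export: 5.468 Mbps × 18900 s = 103345.2 Mb
Total: 182387.2 Mb = 22798.4 MB.
= 22.80 GB.

22.80 GB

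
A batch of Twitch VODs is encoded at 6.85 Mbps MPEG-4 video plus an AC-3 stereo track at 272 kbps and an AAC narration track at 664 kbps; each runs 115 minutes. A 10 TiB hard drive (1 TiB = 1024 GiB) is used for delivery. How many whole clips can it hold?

115 min = 6900 s
Audio total: 272 + 664 = 936 kbps = 0.936 Mbps.
Total bitrate: 7.786 Mbps.
Per item: 7.786 Mbps × 6900 s = 53,723 Mb = 6,715 MB.
Capacity: 10 TiB = 87,960,930 Mb; 1637.29 items → 1637 complete.

1637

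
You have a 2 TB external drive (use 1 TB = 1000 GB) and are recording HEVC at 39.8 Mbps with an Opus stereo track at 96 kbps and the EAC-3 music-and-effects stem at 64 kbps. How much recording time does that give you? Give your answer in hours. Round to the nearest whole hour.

Audio total: 96 + 64 = 160 kbps = 0.160 Mbps.
Total bitrate: 39.8 + 0.160 = 39.960 Mbps.
Capacity: 2 TB = 16,000,000 Mb.
Recording time: 16,000,000 / 39.960 = 400,400 s ≈ 111 hours.

111 hours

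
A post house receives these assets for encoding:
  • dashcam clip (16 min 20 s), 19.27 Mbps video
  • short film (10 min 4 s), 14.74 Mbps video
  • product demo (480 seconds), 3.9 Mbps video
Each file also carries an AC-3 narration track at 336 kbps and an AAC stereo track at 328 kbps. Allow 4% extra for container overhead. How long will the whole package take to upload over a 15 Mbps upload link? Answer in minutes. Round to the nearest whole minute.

Audio total: 336 + 328 = 664 kbps = 0.664 Mbps.
dashcam clip: 19.934 Mbps × 980 s × 1.04 = 20316.7 Mb
short film: 15.404 Mbps × 604 s × 1.04 = 9676.2 Mb
product demo: 4.564 Mbps × 480 s × 1.04 = 2278.3 Mb
Total: 32271.3 Mb = 4033.9 MB.
At 15 Mbps: 32271.3 / 15 = 2151 s ≈ 35.9 minutes.

36 minutes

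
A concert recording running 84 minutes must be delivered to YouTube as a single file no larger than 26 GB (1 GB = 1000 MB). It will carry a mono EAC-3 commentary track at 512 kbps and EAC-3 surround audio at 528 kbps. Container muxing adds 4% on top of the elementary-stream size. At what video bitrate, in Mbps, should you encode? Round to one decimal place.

38.6 Mbps

Budget: 26 GB = 208000.0 Mb.
Stream payload after overhead: 208000.0 / 1.04 = 200000.0 Mb.
84 min = 5040 s
Total bitrate budget: 200000.0 Mb / 5040 s = 39.683 Mbps.
Audio total: 512 + 528 = 1040 kbps = 1.040 Mbps.
Video: 39.683 − 1.040 = 38.643 Mbps.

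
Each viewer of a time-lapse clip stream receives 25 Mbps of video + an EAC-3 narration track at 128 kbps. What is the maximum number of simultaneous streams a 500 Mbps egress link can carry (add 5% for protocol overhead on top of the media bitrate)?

Audio: 128 kbps = 0.128 Mbps.
Per-viewer media rate: 25.128 Mbps.
On the wire with 5% overhead: 26.384 Mbps.
500 Mbps = 500.0 Mbps; 500.0 / 26.384 = 18.95 → 18 viewers.

18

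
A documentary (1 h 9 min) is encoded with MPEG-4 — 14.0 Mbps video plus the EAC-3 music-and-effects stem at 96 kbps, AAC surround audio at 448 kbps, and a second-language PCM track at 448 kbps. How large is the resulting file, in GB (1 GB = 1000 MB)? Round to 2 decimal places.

7.76 GB

1 h 9 min = 69 min = 4140 s
Audio total: 96 + 448 + 448 = 992 kbps = 0.992 Mbps.
Total bitrate: 14.0 + 0.992 = 14.992 Mbps.
Stream data: 14.992 Mbps × 4140 s = 62066.9 Mb.
62,067 Mb ÷ 8 = 7,758 MB → 7.758 GB.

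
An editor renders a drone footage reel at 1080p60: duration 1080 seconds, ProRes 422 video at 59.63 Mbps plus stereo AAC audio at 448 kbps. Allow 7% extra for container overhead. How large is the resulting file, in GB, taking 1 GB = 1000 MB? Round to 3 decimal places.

Audio: 448 kbps = 0.448 Mbps.
Total bitrate: 59.63 + 0.448 = 60.078 Mbps.
Stream data: 60.078 Mbps × 1080 s = 64884.2 Mb.
With 7% container overhead: ×1.07.
69,426 Mb ÷ 8 = 8,678 MB → 8.678 GB.

8.678 GB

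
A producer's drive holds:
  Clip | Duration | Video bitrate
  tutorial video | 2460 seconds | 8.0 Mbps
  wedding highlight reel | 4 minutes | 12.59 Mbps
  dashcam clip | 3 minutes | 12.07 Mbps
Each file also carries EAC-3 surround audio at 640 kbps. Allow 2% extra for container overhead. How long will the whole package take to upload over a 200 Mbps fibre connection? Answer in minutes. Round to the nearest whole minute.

2 minutes

Audio: 640 kbps = 0.640 Mbps.
tutorial video: 8.640 Mbps × 2460 s × 1.02 = 21679.5 Mb
wedding highlight reel: 13.230 Mbps × 240 s × 1.02 = 3238.7 Mb
dashcam clip: 12.710 Mbps × 180 s × 1.02 = 2333.6 Mb
Total: 27251.7 Mb = 3406.5 MB.
At 200 Mbps: 27251.7 / 200 = 136 s ≈ 2.27 minutes.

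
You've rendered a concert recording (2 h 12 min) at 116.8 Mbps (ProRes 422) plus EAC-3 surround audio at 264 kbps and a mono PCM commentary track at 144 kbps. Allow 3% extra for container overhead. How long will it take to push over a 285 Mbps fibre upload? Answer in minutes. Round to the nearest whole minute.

2 h 12 min = 132 min = 7920 s
Audio total: 264 + 144 = 408 kbps = 0.408 Mbps.
Total bitrate: 117.208 Mbps.
File: 117.208 Mbps × 7920 s = 928287.4 Mb.
With 3% container overhead: ×1.03. → 956136.0 Mb.
At 285 Mbps: 956136.0 / 285 = 3354.9 s ≈ 55.9 minutes.

56 minutes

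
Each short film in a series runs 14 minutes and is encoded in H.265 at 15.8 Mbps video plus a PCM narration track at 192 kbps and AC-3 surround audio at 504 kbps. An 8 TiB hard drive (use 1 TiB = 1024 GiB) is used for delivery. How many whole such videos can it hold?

5078

14 min = 840 s
Audio total: 192 + 504 = 696 kbps = 0.696 Mbps.
Total bitrate: 16.496 Mbps.
Per item: 16.496 Mbps × 840 s = 13,857 Mb = 1,732 MB.
Capacity: 8 TiB = 70,368,744 Mb; 5078.34 items → 5078 complete.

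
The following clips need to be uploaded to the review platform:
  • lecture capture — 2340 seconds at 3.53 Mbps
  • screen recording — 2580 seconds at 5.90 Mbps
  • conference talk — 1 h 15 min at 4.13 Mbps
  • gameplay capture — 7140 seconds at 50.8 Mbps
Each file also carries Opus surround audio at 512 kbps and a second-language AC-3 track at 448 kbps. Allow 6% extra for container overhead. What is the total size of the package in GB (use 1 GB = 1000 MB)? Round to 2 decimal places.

55.74 GB

Audio total: 512 + 448 = 960 kbps = 0.960 Mbps.
lecture capture: 4.490 Mbps × 2340 s × 1.06 = 11137.0 Mb
screen recording: 6.860 Mbps × 2580 s × 1.06 = 18760.7 Mb
conference talk: 5.090 Mbps × 4500 s × 1.06 = 24279.3 Mb
gameplay capture: 51.760 Mbps × 7140 s × 1.06 = 391740.4 Mb
Total: 445917.4 Mb = 55739.7 MB.
= 55.74 GB.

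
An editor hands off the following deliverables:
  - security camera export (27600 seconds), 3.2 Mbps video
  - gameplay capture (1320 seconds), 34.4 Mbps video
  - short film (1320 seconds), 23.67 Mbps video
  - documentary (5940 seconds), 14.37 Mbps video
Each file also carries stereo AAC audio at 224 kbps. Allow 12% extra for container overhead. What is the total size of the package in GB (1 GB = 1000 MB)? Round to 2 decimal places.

36.18 GB

Audio: 224 kbps = 0.224 Mbps.
security camera export: 3.424 Mbps × 27600 s × 1.12 = 105842.7 Mb
gameplay capture: 34.624 Mbps × 1320 s × 1.12 = 51188.1 Mb
short film: 23.894 Mbps × 1320 s × 1.12 = 35324.9 Mb
documentary: 14.594 Mbps × 5940 s × 1.12 = 97091.0 Mb
Total: 289446.7 Mb = 36180.8 MB.
= 36.18 GB.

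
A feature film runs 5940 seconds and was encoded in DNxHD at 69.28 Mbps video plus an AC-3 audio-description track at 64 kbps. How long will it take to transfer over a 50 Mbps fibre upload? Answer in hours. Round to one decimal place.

2.3 hours

Audio: 64 kbps = 0.064 Mbps.
Total bitrate: 69.344 Mbps.
File: 69.344 Mbps × 5940 s = 411903.4 Mb.
At 50 Mbps: 411903.4 / 50 = 8238.1 s ≈ 2.29 hours.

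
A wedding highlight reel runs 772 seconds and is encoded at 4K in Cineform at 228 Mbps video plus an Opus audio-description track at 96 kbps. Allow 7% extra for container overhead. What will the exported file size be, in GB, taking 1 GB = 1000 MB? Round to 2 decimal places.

23.55 GB

Audio: 96 kbps = 0.096 Mbps.
Total bitrate: 228 + 0.096 = 228.096 Mbps.
Stream data: 228.096 Mbps × 772 s = 176090.1 Mb.
With 7% container overhead: ×1.07.
188,416 Mb ÷ 8 = 23,552 MB → 23.55 GB.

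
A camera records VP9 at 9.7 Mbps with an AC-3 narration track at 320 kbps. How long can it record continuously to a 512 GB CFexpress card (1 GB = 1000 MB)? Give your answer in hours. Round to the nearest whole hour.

Audio: 320 kbps = 0.320 Mbps.
Total bitrate: 9.7 + 0.320 = 10.020 Mbps.
Capacity: 512 GB = 4,096,000 Mb.
Recording time: 4,096,000 / 10.020 = 408,782 s ≈ 114 hours.

114 hours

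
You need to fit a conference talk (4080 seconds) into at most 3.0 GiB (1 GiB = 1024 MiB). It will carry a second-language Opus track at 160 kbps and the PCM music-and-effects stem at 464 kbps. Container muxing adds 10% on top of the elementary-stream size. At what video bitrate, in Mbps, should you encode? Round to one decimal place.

Budget: 3.0 GiB = 25769.8 Mb.
Stream payload after overhead: 25769.8 / 1.10 = 23427.1 Mb.
Total bitrate budget: 23427.1 Mb / 4080 s = 5.742 Mbps.
Audio total: 160 + 464 = 624 kbps = 0.624 Mbps.
Video: 5.742 − 0.624 = 5.118 Mbps.

5.1 Mbps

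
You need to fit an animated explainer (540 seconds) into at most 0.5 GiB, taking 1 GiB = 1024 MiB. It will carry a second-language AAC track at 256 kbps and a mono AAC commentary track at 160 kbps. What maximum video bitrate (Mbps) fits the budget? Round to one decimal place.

7.5 Mbps

Budget: 0.5 GiB = 4295.0 Mb.
Total bitrate budget: 4295.0 Mb / 540 s = 7.954 Mbps.
Audio total: 256 + 160 = 416 kbps = 0.416 Mbps.
Video: 7.954 − 0.416 = 7.538 Mbps.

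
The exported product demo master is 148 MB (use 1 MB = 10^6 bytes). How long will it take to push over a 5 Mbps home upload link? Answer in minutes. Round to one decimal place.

File: 148 MB = 1184.0 Mb.
At 5 Mbps: 1184.0 / 5 = 236.8 s ≈ 3.95 minutes.

3.9 minutes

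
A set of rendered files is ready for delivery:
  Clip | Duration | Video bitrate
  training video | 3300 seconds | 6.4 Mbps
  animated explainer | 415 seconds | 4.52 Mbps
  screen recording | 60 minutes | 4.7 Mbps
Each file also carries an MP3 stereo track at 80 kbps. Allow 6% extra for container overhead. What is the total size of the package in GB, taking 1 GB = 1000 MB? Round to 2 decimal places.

5.37 GB

Audio: 80 kbps = 0.080 Mbps.
training video: 6.480 Mbps × 3300 s × 1.06 = 22667.0 Mb
animated explainer: 4.600 Mbps × 415 s × 1.06 = 2023.5 Mb
screen recording: 4.780 Mbps × 3600 s × 1.06 = 18240.5 Mb
Total: 42931.1 Mb = 5366.4 MB.
= 5.366 GB.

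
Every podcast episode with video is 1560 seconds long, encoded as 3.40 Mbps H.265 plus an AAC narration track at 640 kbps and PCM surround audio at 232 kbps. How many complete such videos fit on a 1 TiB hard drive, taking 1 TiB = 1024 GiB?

Audio total: 640 + 232 = 872 kbps = 0.872 Mbps.
Total bitrate: 4.272 Mbps.
Per item: 4.272 Mbps × 1560 s = 6,664 Mb = 833.0 MB.
Capacity: 1 TiB = 8,796,093 Mb; 1319.88 items → 1319 complete.

1319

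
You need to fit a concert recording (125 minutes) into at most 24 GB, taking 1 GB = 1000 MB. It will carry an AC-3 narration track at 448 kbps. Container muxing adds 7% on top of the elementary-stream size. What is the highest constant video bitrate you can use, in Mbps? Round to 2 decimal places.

Budget: 24 GB = 192000.0 Mb.
Stream payload after overhead: 192000.0 / 1.07 = 179439.3 Mb.
125 min = 7500 s
Total bitrate budget: 179439.3 Mb / 7500 s = 23.925 Mbps.
Audio: 448 kbps = 0.448 Mbps.
Video: 23.925 − 0.448 = 23.477 Mbps.

23.48 Mbps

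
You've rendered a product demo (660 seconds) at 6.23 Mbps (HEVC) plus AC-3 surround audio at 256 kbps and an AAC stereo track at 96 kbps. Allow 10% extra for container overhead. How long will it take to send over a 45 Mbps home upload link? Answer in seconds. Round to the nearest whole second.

Audio total: 256 + 96 = 352 kbps = 0.352 Mbps.
Total bitrate: 6.582 Mbps.
File: 6.582 Mbps × 660 s = 4344.1 Mb.
With 10% container overhead: ×1.10. → 4778.5 Mb.
At 45 Mbps: 4778.5 / 45 = 106.2 s ≈ 106 seconds.

106 seconds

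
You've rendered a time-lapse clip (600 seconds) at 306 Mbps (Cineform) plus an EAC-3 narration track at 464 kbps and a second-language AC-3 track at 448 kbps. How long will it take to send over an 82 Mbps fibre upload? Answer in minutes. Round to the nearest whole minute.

Audio total: 464 + 448 = 912 kbps = 0.912 Mbps.
Total bitrate: 306.912 Mbps.
File: 306.912 Mbps × 600 s = 184147.2 Mb.
At 82 Mbps: 184147.2 / 82 = 2245.7 s ≈ 37.4 minutes.

37 minutes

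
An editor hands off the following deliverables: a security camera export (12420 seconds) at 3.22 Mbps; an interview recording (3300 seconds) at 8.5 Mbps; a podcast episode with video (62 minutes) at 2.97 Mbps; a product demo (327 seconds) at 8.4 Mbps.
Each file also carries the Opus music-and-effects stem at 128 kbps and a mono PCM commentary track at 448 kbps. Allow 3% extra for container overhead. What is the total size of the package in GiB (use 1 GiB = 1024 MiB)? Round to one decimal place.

11.2 GiB

Audio total: 128 + 448 = 576 kbps = 0.576 Mbps.
security camera export: 3.796 Mbps × 12420 s × 1.03 = 48560.7 Mb
interview recording: 9.076 Mbps × 3300 s × 1.03 = 30849.3 Mb
podcast episode with video: 3.546 Mbps × 3720 s × 1.03 = 13586.9 Mb
product demo: 8.976 Mbps × 327 s × 1.03 = 3023.2 Mb
Total: 96020.1 Mb = 12002.5 MB.
= 11.18 GiB.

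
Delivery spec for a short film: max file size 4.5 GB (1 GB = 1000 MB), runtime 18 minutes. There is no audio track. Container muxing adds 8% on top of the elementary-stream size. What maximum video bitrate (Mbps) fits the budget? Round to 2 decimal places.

30.86 Mbps

Budget: 4.5 GB = 36000.0 Mb.
Stream payload after overhead: 36000.0 / 1.08 = 33333.3 Mb.
18 min = 1080 s
Total bitrate budget: 33333.3 Mb / 1080 s = 30.864 Mbps.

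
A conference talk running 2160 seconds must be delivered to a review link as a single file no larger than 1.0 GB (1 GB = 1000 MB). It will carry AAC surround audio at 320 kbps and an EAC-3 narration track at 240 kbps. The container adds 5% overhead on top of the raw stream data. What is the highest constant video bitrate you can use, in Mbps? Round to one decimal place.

3.0 Mbps

Budget: 1.0 GB = 8000.0 Mb.
Stream payload after overhead: 8000.0 / 1.05 = 7619.0 Mb.
Total bitrate budget: 7619.0 Mb / 2160 s = 3.527 Mbps.
Audio total: 320 + 240 = 560 kbps = 0.560 Mbps.
Video: 3.527 − 0.560 = 2.967 Mbps.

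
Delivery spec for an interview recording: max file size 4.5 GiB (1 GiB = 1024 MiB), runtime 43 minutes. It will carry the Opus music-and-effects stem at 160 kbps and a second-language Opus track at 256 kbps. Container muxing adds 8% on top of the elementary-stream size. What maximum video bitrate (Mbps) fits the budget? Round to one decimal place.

Budget: 4.5 GiB = 38654.7 Mb.
Stream payload after overhead: 38654.7 / 1.08 = 35791.4 Mb.
43 min = 2580 s
Total bitrate budget: 35791.4 Mb / 2580 s = 13.873 Mbps.
Audio total: 160 + 256 = 416 kbps = 0.416 Mbps.
Video: 13.873 − 0.416 = 13.457 Mbps.

13.5 Mbps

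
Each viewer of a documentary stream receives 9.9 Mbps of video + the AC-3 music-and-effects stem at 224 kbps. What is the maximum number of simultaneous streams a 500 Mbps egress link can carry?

49

Audio: 224 kbps = 0.224 Mbps.
Per-viewer media rate: 10.124 Mbps.
500 Mbps = 500.0 Mbps; 500.0 / 10.124 = 49.39 → 49 viewers.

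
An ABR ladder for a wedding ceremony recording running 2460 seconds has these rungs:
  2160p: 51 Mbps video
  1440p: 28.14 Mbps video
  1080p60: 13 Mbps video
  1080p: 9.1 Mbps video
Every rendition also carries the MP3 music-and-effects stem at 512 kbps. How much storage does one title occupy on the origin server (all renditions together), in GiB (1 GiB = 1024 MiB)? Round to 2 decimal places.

29.58 GiB

Audio: 512 kbps = 0.512 Mbps.
Sum of rendition bitrates: (51+0.512) + (28.14+0.512) + (13+0.512) + (9.1+0.512) = 103.288 Mbps.
× 2460 s = 254,088 Mb = 31,761 MB = 29.58 GiB.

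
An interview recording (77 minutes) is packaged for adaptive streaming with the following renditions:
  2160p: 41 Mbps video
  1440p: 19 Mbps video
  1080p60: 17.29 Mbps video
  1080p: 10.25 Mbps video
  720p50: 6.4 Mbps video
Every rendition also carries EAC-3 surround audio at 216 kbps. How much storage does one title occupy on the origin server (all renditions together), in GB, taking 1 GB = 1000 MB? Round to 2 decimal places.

77 min = 4620 s
Audio: 216 kbps = 0.216 Mbps.
Sum of rendition bitrates: (41+0.216) + (19+0.216) + (17.29+0.216) + (10.25+0.216) + (6.4+0.216) = 95.020 Mbps.
× 4620 s = 438,992 Mb = 54,874 MB = 54.87 GB.

54.87 GB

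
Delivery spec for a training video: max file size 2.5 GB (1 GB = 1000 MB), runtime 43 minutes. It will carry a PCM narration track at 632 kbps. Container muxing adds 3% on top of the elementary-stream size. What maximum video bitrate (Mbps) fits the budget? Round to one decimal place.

Budget: 2.5 GB = 20000.0 Mb.
Stream payload after overhead: 20000.0 / 1.03 = 19417.5 Mb.
43 min = 2580 s
Total bitrate budget: 19417.5 Mb / 2580 s = 7.526 Mbps.
Audio: 632 kbps = 0.632 Mbps.
Video: 7.526 − 0.632 = 6.894 Mbps.

6.9 Mbps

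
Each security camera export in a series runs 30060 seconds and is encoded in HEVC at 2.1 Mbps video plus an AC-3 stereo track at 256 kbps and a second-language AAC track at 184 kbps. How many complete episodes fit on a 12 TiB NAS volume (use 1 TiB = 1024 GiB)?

Audio total: 256 + 184 = 440 kbps = 0.440 Mbps.
Total bitrate: 2.540 Mbps.
Per item: 2.540 Mbps × 30060 s = 76,352 Mb = 9,544 MB.
Capacity: 12 TiB = 105,553,116 Mb; 1382.45 items → 1382 complete.

1382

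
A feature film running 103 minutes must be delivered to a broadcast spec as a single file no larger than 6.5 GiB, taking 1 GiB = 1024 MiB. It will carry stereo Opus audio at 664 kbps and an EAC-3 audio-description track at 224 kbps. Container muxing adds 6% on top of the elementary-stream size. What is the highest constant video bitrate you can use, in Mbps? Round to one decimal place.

Budget: 6.5 GiB = 55834.6 Mb.
Stream payload after overhead: 55834.6 / 1.06 = 52674.1 Mb.
103 min = 6180 s
Total bitrate budget: 52674.1 Mb / 6180 s = 8.523 Mbps.
Audio total: 664 + 224 = 888 kbps = 0.888 Mbps.
Video: 8.523 − 0.888 = 7.635 Mbps.

7.6 Mbps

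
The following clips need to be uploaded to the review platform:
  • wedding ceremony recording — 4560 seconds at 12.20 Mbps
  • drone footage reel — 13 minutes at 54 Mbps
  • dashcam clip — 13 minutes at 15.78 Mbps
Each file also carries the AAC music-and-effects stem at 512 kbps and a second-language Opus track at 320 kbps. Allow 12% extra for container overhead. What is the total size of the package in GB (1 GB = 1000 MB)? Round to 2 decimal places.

16.12 GB

Audio total: 512 + 320 = 832 kbps = 0.832 Mbps.
wedding ceremony recording: 13.032 Mbps × 4560 s × 1.12 = 66557.0 Mb
drone footage reel: 54.832 Mbps × 780 s × 1.12 = 47901.2 Mb
dashcam clip: 16.612 Mbps × 780 s × 1.12 = 14512.2 Mb
Total: 128970.5 Mb = 16121.3 MB.
= 16.12 GB.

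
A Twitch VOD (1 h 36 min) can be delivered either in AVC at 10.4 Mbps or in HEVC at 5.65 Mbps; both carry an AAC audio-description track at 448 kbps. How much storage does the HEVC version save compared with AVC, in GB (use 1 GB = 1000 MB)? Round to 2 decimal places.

3.42 GB

1 h 36 min = 96 min = 5760 s
Audio: 448 kbps = 0.448 Mbps.
AVC: 10.848 Mbps × 5760 s = 62484.5 Mb = 7.811 GB.
HEVC: 6.098 Mbps × 5760 s = 35124.5 Mb = 4.391 GB.
Saving: 7.811 − 4.391 = 3.420 GB.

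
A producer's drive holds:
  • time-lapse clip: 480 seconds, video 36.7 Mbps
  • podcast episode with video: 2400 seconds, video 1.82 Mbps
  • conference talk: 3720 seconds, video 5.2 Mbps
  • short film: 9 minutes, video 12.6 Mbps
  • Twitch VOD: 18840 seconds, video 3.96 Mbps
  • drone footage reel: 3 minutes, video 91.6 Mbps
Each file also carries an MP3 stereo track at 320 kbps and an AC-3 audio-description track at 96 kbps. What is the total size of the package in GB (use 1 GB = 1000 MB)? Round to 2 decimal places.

Audio total: 320 + 96 = 416 kbps = 0.416 Mbps.
time-lapse clip: 37.116 Mbps × 480 s = 17815.7 Mb
podcast episode with video: 2.236 Mbps × 2400 s = 5366.4 Mb
conference talk: 5.616 Mbps × 3720 s = 20891.5 Mb
short film: 13.016 Mbps × 540 s = 7028.6 Mb
Twitch VOD: 4.376 Mbps × 18840 s = 82443.8 Mb
drone footage reel: 92.016 Mbps × 180 s = 16562.9 Mb
Total: 150109.0 Mb = 18763.6 MB.
= 18.76 GB.

18.76 GB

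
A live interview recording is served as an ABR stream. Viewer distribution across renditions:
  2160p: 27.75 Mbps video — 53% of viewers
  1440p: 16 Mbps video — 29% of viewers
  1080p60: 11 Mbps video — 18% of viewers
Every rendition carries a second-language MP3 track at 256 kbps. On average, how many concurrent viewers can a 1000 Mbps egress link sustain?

Audio: 256 kbps = 0.256 Mbps.
Average per-viewer bitrate: 0.53×28.006 + 0.29×16.256 + 0.18×11.256 = 21.584 Mbps.
1000 Mbps = 1,000 Mbps; 1,000 / 21.584 = 46.33 → 46.

46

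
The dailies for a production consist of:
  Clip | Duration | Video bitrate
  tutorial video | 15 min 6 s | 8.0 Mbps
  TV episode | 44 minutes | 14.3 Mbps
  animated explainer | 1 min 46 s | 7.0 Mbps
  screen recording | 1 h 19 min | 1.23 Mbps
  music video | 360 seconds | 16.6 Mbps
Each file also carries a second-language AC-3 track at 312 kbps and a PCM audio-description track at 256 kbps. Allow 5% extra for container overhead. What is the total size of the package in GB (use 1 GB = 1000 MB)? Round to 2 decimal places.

8.21 GB

Audio total: 312 + 256 = 568 kbps = 0.568 Mbps.
tutorial video: 8.568 Mbps × 906 s × 1.05 = 8150.7 Mb
TV episode: 14.868 Mbps × 2640 s × 1.05 = 41214.1 Mb
animated explainer: 7.568 Mbps × 106 s × 1.05 = 842.3 Mb
screen recording: 1.798 Mbps × 4740 s × 1.05 = 8948.6 Mb
music video: 17.168 Mbps × 360 s × 1.05 = 6489.5 Mb
Total: 65645.3 Mb = 8205.7 MB.
= 8.206 GB.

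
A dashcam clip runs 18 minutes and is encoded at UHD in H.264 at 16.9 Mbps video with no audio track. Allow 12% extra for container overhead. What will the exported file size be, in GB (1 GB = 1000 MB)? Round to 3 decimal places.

18 min = 1080 s
Total bitrate: 16.9 Mbps.
Stream data: 16.900 Mbps × 1080 s = 18252.0 Mb.
With 12% container overhead: ×1.12.
20,442 Mb ÷ 8 = 2,555 MB → 2.555 GB.

2.555 GB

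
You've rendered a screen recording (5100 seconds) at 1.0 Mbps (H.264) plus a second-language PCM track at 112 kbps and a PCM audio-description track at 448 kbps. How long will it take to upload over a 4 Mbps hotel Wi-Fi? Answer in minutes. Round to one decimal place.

33.2 minutes

Audio total: 112 + 448 = 560 kbps = 0.560 Mbps.
Total bitrate: 1.560 Mbps.
File: 1.560 Mbps × 5100 s = 7956.0 Mb.
At 4 Mbps: 7956.0 / 4 = 1989.0 s ≈ 33.1 minutes.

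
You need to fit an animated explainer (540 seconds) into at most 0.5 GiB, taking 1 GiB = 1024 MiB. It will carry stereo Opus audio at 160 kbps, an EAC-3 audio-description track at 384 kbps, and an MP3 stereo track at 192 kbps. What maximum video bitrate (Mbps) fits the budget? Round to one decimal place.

7.2 Mbps

Budget: 0.5 GiB = 4295.0 Mb.
Total bitrate budget: 4295.0 Mb / 540 s = 7.954 Mbps.
Audio total: 160 + 384 + 192 = 736 kbps = 0.736 Mbps.
Video: 7.954 − 0.736 = 7.218 Mbps.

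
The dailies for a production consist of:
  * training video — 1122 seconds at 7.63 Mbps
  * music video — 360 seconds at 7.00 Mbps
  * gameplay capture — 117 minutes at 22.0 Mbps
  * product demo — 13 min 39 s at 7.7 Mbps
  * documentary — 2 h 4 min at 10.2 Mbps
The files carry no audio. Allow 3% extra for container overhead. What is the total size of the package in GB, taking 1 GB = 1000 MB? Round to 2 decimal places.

31.89 GB

training video: 7.630 Mbps × 1122 s × 1.03 = 8817.7 Mb
music video: 7.000 Mbps × 360 s × 1.03 = 2595.6 Mb
gameplay capture: 22.000 Mbps × 7020 s × 1.03 = 159073.2 Mb
product demo: 7.700 Mbps × 819 s × 1.03 = 6495.5 Mb
documentary: 10.200 Mbps × 7440 s × 1.03 = 78164.6 Mb
Total: 255146.6 Mb = 31893.3 MB.
= 31.89 GB.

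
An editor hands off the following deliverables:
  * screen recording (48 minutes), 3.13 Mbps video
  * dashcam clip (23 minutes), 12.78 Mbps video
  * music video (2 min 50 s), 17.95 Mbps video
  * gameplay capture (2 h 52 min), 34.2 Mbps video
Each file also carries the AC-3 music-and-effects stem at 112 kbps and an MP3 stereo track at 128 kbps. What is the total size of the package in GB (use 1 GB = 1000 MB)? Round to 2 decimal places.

Audio total: 112 + 128 = 240 kbps = 0.240 Mbps.
screen recording: 3.370 Mbps × 2880 s = 9705.6 Mb
dashcam clip: 13.020 Mbps × 1380 s = 17967.6 Mb
music video: 18.190 Mbps × 170 s = 3092.3 Mb
gameplay capture: 34.440 Mbps × 10320 s = 355420.8 Mb
Total: 386186.3 Mb = 48273.3 MB.
= 48.27 GB.

48.27 GB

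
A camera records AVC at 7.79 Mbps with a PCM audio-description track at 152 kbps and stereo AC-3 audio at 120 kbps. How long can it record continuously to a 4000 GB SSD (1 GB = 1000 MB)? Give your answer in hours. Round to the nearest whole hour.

Audio total: 152 + 120 = 272 kbps = 0.272 Mbps.
Total bitrate: 7.79 + 0.272 = 8.062 Mbps.
Capacity: 4000 GB = 32,000,000 Mb.
Recording time: 32,000,000 / 8.062 = 3,969,238 s ≈ 1,103 hours.

1103 hours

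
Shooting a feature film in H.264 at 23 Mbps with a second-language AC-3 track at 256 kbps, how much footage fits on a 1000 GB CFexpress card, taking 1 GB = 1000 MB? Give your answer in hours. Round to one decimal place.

95.6 hours

Audio: 256 kbps = 0.256 Mbps.
Total bitrate: 23 + 0.256 = 23.256 Mbps.
Capacity: 1000 GB = 8,000,000 Mb.
Recording time: 8,000,000 / 23.256 = 343,997 s ≈ 95.6 hours.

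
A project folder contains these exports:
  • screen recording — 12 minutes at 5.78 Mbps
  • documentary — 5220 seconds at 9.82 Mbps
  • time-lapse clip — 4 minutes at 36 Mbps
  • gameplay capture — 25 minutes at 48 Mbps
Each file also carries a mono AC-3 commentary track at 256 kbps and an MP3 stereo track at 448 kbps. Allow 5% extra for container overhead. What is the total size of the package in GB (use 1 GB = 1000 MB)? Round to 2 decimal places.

Audio total: 256 + 448 = 704 kbps = 0.704 Mbps.
screen recording: 6.484 Mbps × 720 s × 1.05 = 4901.9 Mb
documentary: 10.524 Mbps × 5220 s × 1.05 = 57682.0 Mb
time-lapse clip: 36.704 Mbps × 240 s × 1.05 = 9249.4 Mb
gameplay capture: 48.704 Mbps × 1500 s × 1.05 = 76708.8 Mb
Total: 148542.2 Mb = 18567.8 MB.
= 18.57 GB.

18.57 GB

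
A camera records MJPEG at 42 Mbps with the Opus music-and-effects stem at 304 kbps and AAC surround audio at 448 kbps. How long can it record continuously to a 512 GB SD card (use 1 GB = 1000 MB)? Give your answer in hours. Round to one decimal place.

Audio total: 304 + 448 = 752 kbps = 0.752 Mbps.
Total bitrate: 42 + 0.752 = 42.752 Mbps.
Capacity: 512 GB = 4,096,000 Mb.
Recording time: 4,096,000 / 42.752 = 95,808 s ≈ 26.6 hours.

26.6 hours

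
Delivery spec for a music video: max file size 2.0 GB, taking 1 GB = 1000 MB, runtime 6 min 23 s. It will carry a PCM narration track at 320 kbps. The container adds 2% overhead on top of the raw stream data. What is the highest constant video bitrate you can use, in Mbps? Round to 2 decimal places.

40.64 Mbps

Budget: 2.0 GB = 16000.0 Mb.
Stream payload after overhead: 16000.0 / 1.02 = 15686.3 Mb.
6 min 23 s = 383 s
Total bitrate budget: 15686.3 Mb / 383 s = 40.956 Mbps.
Audio: 320 kbps = 0.320 Mbps.
Video: 40.956 − 0.320 = 40.636 Mbps.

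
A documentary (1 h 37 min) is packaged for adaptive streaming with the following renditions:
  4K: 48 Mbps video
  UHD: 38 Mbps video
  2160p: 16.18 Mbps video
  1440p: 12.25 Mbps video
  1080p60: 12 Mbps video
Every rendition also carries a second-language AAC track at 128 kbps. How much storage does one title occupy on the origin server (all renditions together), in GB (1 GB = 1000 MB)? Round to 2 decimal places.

1 h 37 min = 97 min = 5820 s
Audio: 128 kbps = 0.128 Mbps.
Sum of rendition bitrates: (48+0.128) + (38+0.128) + (16.18+0.128) + (12.25+0.128) + (12+0.128) = 127.070 Mbps.
× 5820 s = 739,547 Mb = 92,443 MB = 92.44 GB.

92.44 GB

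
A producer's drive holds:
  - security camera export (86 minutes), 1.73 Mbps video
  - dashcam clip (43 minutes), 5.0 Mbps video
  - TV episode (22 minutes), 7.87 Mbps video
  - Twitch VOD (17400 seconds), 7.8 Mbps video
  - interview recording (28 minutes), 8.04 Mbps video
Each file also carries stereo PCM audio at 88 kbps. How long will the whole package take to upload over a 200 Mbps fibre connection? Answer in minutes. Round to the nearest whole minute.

15 minutes

Audio: 88 kbps = 0.088 Mbps.
security camera export: 1.818 Mbps × 5160 s = 9380.9 Mb
dashcam clip: 5.088 Mbps × 2580 s = 13127.0 Mb
TV episode: 7.958 Mbps × 1320 s = 10504.6 Mb
Twitch VOD: 7.888 Mbps × 17400 s = 137251.2 Mb
interview recording: 8.128 Mbps × 1680 s = 13655.0 Mb
Total: 183918.7 Mb = 22989.8 MB.
At 200 Mbps: 183918.7 / 200 = 920 s ≈ 15.3 minutes.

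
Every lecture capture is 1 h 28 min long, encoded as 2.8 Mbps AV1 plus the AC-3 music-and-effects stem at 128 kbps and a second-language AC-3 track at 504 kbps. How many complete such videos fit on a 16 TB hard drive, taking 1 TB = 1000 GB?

7063

1 h 28 min = 88 min = 5280 s
Audio total: 128 + 504 = 632 kbps = 0.632 Mbps.
Total bitrate: 3.432 Mbps.
Per item: 3.432 Mbps × 5280 s = 18,121 Mb = 2,265 MB.
Capacity: 16 TB = 128,000,000 Mb; 7063.64 items → 7063 complete.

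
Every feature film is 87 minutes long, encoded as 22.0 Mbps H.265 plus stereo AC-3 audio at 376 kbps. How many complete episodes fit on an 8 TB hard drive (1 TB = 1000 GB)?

87 min = 5220 s
Audio: 376 kbps = 0.376 Mbps.
Total bitrate: 22.376 Mbps.
Per item: 22.376 Mbps × 5220 s = 116,803 Mb = 14,600 MB.
Capacity: 8 TB = 64,000,000 Mb; 547.93 items → 547 complete.

547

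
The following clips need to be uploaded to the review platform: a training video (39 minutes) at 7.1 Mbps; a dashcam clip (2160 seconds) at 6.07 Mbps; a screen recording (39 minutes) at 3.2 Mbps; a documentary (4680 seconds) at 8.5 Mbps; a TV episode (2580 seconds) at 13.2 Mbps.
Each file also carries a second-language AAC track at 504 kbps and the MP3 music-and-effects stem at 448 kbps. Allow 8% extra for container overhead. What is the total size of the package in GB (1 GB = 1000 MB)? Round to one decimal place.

16.8 GB

Audio total: 504 + 448 = 952 kbps = 0.952 Mbps.
training video: 8.052 Mbps × 2340 s × 1.08 = 20349.0 Mb
dashcam clip: 7.022 Mbps × 2160 s × 1.08 = 16380.9 Mb
screen recording: 4.152 Mbps × 2340 s × 1.08 = 10492.9 Mb
documentary: 9.452 Mbps × 4680 s × 1.08 = 47774.2 Mb
TV episode: 14.152 Mbps × 2580 s × 1.08 = 39433.1 Mb
Total: 134430.2 Mb = 16803.8 MB.
= 16.80 GB.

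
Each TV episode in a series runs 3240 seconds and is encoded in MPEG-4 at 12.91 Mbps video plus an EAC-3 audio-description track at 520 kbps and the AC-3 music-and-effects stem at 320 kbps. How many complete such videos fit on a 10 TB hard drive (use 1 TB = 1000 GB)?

Audio total: 520 + 320 = 840 kbps = 0.840 Mbps.
Total bitrate: 13.750 Mbps.
Per item: 13.750 Mbps × 3240 s = 44,550 Mb = 5,569 MB.
Capacity: 10 TB = 80,000,000 Mb; 1795.74 items → 1795 complete.

1795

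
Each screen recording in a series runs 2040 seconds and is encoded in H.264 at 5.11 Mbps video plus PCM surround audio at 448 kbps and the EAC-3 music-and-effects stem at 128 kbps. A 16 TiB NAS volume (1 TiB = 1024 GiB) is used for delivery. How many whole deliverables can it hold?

Audio total: 448 + 128 = 576 kbps = 0.576 Mbps.
Total bitrate: 5.686 Mbps.
Per item: 5.686 Mbps × 2040 s = 11,599 Mb = 1,450 MB.
Capacity: 16 TiB = 140,737,488 Mb; 12133.13 items → 12133 complete.

12133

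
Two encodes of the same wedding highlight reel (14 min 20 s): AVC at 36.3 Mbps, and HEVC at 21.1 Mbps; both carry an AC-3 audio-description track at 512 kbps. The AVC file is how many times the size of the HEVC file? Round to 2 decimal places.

1.70

14 min 20 s = 860 s
Audio: 512 kbps = 0.512 Mbps.
AVC: 36.812 Mbps × 860 s = 31658.3 Mb = 3.957 GB.
HEVC: 21.612 Mbps × 860 s = 18586.3 Mb = 2.323 GB.
Ratio: 3.957 / 2.323 = 1.703.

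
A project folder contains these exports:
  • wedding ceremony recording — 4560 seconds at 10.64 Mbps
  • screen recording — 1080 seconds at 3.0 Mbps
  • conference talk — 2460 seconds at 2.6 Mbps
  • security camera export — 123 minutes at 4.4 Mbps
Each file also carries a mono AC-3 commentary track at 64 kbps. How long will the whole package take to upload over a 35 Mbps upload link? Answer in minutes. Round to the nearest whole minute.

Audio: 64 kbps = 0.064 Mbps.
wedding ceremony recording: 10.704 Mbps × 4560 s = 48810.2 Mb
screen recording: 3.064 Mbps × 1080 s = 3309.1 Mb
conference talk: 2.664 Mbps × 2460 s = 6553.4 Mb
security camera export: 4.464 Mbps × 7380 s = 32944.3 Mb
Total: 91617.1 Mb = 11452.1 MB.
At 35 Mbps: 91617.1 / 35 = 2618 s ≈ 43.6 minutes.

44 minutes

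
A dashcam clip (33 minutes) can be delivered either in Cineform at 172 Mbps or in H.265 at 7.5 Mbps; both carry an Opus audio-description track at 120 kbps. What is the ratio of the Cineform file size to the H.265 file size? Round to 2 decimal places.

33 min = 1980 s
Audio: 120 kbps = 0.120 Mbps.
Cineform: 172.120 Mbps × 1980 s = 340797.6 Mb = 39.674 GiB.
H.265: 7.620 Mbps × 1980 s = 15087.6 Mb = 1.756 GiB.
Ratio: 39.674 / 1.756 = 22.588.

22.59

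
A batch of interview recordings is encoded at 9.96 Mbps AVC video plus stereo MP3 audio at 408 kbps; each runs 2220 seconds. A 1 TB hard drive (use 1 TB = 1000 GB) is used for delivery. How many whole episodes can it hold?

347

Audio: 408 kbps = 0.408 Mbps.
Total bitrate: 10.368 Mbps.
Per item: 10.368 Mbps × 2220 s = 23,017 Mb = 2,877 MB.
Capacity: 1 TB = 8,000,000 Mb; 347.57 items → 347 complete.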